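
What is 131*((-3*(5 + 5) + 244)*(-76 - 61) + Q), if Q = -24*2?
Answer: -3846946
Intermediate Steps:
Q = -48
131*((-3*(5 + 5) + 244)*(-76 - 61) + Q) = 131*((-3*(5 + 5) + 244)*(-76 - 61) - 48) = 131*((-3*10 + 244)*(-137) - 48) = 131*((-30 + 244)*(-137) - 48) = 131*(214*(-137) - 48) = 131*(-29318 - 48) = 131*(-29366) = -3846946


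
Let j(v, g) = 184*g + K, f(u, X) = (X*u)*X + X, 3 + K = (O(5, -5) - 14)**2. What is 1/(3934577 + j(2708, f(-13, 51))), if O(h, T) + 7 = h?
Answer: -1/2277378 ≈ -4.3910e-7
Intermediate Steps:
O(h, T) = -7 + h
K = 253 (K = -3 + ((-7 + 5) - 14)**2 = -3 + (-2 - 14)**2 = -3 + (-16)**2 = -3 + 256 = 253)
f(u, X) = X + u*X**2 (f(u, X) = u*X**2 + X = X + u*X**2)
j(v, g) = 253 + 184*g (j(v, g) = 184*g + 253 = 253 + 184*g)
1/(3934577 + j(2708, f(-13, 51))) = 1/(3934577 + (253 + 184*(51*(1 + 51*(-13))))) = 1/(3934577 + (253 + 184*(51*(1 - 663)))) = 1/(3934577 + (253 + 184*(51*(-662)))) = 1/(3934577 + (253 + 184*(-33762))) = 1/(3934577 + (253 - 6212208)) = 1/(3934577 - 6211955) = 1/(-2277378) = -1/2277378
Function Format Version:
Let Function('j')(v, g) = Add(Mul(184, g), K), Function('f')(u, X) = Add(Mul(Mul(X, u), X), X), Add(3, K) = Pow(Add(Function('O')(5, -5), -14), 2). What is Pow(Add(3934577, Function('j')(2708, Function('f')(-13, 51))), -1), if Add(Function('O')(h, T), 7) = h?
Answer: Rational(-1, 2277378) ≈ -4.3910e-7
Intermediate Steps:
Function('O')(h, T) = Add(-7, h)
K = 253 (K = Add(-3, Pow(Add(Add(-7, 5), -14), 2)) = Add(-3, Pow(Add(-2, -14), 2)) = Add(-3, Pow(-16, 2)) = Add(-3, 256) = 253)
Function('f')(u, X) = Add(X, Mul(u, Pow(X, 2))) (Function('f')(u, X) = Add(Mul(u, Pow(X, 2)), X) = Add(X, Mul(u, Pow(X, 2))))
Function('j')(v, g) = Add(253, Mul(184, g)) (Function('j')(v, g) = Add(Mul(184, g), 253) = Add(253, Mul(184, g)))
Pow(Add(3934577, Function('j')(2708, Function('f')(-13, 51))), -1) = Pow(Add(3934577, Add(253, Mul(184, Mul(51, Add(1, Mul(51, -13)))))), -1) = Pow(Add(3934577, Add(253, Mul(184, Mul(51, Add(1, -663))))), -1) = Pow(Add(3934577, Add(253, Mul(184, Mul(51, -662)))), -1) = Pow(Add(3934577, Add(253, Mul(184, -33762))), -1) = Pow(Add(3934577, Add(253, -6212208)), -1) = Pow(Add(3934577, -6211955), -1) = Pow(-2277378, -1) = Rational(-1, 2277378)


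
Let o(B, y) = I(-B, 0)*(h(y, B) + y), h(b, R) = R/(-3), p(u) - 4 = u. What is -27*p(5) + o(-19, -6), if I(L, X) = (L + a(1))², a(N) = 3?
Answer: -245/3 ≈ -81.667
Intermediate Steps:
p(u) = 4 + u
I(L, X) = (3 + L)² (I(L, X) = (L + 3)² = (3 + L)²)
h(b, R) = -R/3 (h(b, R) = R*(-⅓) = -R/3)
o(B, y) = (3 - B)²*(y - B/3) (o(B, y) = (3 - B)²*(-B/3 + y) = (3 - B)²*(y - B/3))
-27*p(5) + o(-19, -6) = -27*(4 + 5) + (-3 - 19)²*(-6 - ⅓*(-19)) = -243 + (-22)²*(-6 + 19/3) = -27*9 + 484*(⅓) = -243 + 484/3 = -245/3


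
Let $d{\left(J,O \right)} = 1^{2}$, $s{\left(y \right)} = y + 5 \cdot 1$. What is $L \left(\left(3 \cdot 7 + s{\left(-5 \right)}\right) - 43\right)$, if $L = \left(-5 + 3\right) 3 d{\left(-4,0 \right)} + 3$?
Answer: $66$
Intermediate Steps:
$s{\left(y \right)} = 5 + y$ ($s{\left(y \right)} = y + 5 = 5 + y$)
$d{\left(J,O \right)} = 1$
$L = -3$ ($L = \left(-5 + 3\right) 3 \cdot 1 + 3 = \left(-2\right) 3 \cdot 1 + 3 = \left(-6\right) 1 + 3 = -6 + 3 = -3$)
$L \left(\left(3 \cdot 7 + s{\left(-5 \right)}\right) - 43\right) = - 3 \left(\left(3 \cdot 7 + \left(5 - 5\right)\right) - 43\right) = - 3 \left(\left(21 + 0\right) - 43\right) = - 3 \left(21 - 43\right) = \left(-3\right) \left(-22\right) = 66$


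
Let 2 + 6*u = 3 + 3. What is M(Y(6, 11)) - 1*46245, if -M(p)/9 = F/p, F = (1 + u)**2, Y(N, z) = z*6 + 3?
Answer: -3190930/69 ≈ -46245.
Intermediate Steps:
Y(N, z) = 3 + 6*z (Y(N, z) = 6*z + 3 = 3 + 6*z)
u = 2/3 (u = -1/3 + (3 + 3)/6 = -1/3 + (1/6)*6 = -1/3 + 1 = 2/3 ≈ 0.66667)
F = 25/9 (F = (1 + 2/3)**2 = (5/3)**2 = 25/9 ≈ 2.7778)
M(p) = -25/p
M(Y(6, 11)) - 1*46245 = -25/(3 + 6*11) - 1*46245 = -25/(3 + 66) - 46245 = -25/69 - 46245 = -3190930/69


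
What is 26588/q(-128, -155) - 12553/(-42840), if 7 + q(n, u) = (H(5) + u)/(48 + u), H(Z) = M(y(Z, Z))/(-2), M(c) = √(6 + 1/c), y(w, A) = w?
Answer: -1447800690490183/302308556760 - 5689832*√155/7056689 ≈ -4799.2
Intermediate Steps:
H(Z) = -√(6 + 1/Z)/2 (H(Z) = √(6 + 1/Z)/(-2) = √(6 + 1/Z)*(-½) = -√(6 + 1/Z)/2)
q(n, u) = -7 + (u - √155/10)/(48 + u) (q(n, u) = -7 + (-√(6 + 1/5)/2 + u)/(48 + u) = -7 + (-√(6 + ⅕)/2 + u)/(48 + u) = -7 + (-√155/10 + u)/(48 + u) = -7 + (u - √155/10)/(48 + u))
26588/q(-128, -155) - 12553/(-42840) = 26588/(((-3360 - √155 - 60*(-155))/(10*(48 - 155)))) - 12553/(-42840) = 26588/(((⅒)*(-3360 - √155 + 9300)/(-107))) - 12553*(-1/42840) = 26588/(((⅒)*(-1/107)*(5940 - √155))) + 12553/42840 = 26588/(-594/107 + √155/1070) + 12553/42840 = 12553/42840 + 26588/(-594/107 + √155/1070)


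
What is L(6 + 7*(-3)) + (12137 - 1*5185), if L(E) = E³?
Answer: 3577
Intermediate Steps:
L(6 + 7*(-3)) + (12137 - 1*5185) = (6 + 7*(-3))³ + (12137 - 1*5185) = (6 - 21)³ + (12137 - 5185) = (-15)³ + 6952 = -3375 + 6952 = 3577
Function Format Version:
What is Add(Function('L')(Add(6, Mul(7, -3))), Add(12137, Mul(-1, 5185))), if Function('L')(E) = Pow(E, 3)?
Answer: 3577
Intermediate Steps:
Add(Function('L')(Add(6, Mul(7, -3))), Add(12137, Mul(-1, 5185))) = Add(Pow(Add(6, Mul(7, -3)), 3), Add(12137, Mul(-1, 5185))) = Add(Pow(Add(6, -21), 3), Add(12137, -5185)) = Add(Pow(-15, 3), 6952) = Add(-3375, 6952) = 3577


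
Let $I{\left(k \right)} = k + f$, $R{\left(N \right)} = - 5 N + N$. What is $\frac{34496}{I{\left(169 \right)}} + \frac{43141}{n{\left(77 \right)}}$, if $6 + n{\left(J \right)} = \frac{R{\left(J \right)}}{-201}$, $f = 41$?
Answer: $- \frac{127857443}{13470} \approx -9492.0$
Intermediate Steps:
$R{\left(N \right)} = - 4 N$
$I{\left(k \right)} = 41 + k$ ($I{\left(k \right)} = k + 41 = 41 + k$)
$n{\left(J \right)} = -6 + \frac{4 J}{201}$ ($n{\left(J \right)} = -6 + \frac{\left(-4\right) J}{-201} = -6 + - 4 J \left(- \frac{1}{201}\right) = -6 + \frac{4 J}{201}$)
$\frac{34496}{I{\left(169 \right)}} + \frac{43141}{n{\left(77 \right)}} = \frac{34496}{41 + 169} + \frac{43141}{-6 + \frac{4}{201} \cdot 77} = \frac{34496}{210} + \frac{43141}{-6 + \frac{308}{201}} = 34496 \cdot \frac{1}{210} + \frac{43141}{- \frac{898}{201}} = \frac{2464}{15} + 43141 \left(- \frac{201}{898}\right) = \frac{2464}{15} - \frac{8671341}{898} = - \frac{127857443}{13470}$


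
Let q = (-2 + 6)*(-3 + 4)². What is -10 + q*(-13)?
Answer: -62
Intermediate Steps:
q = 4 (q = 4*1² = 4*1 = 4)
-10 + q*(-13) = -10 + 4*(-13) = -10 - 52 = -62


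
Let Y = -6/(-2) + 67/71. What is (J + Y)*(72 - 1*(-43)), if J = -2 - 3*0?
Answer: 15870/71 ≈ 223.52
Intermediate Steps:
J = -2 (J = -2 + 0 = -2)
Y = 280/71 (Y = -6*(-½) + 67*(1/71) = 3 + 67/71 = 280/71 ≈ 3.9437)
(J + Y)*(72 - 1*(-43)) = (-2 + 280/71)*(72 - 1*(-43)) = 138*(72 + 43)/71 = (138/71)*115 = 15870/71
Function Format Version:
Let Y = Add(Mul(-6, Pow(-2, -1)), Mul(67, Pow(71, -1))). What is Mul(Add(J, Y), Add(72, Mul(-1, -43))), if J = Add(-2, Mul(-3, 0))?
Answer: Rational(15870, 71) ≈ 223.52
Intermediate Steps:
J = -2 (J = Add(-2, 0) = -2)
Y = Rational(280, 71) (Y = Add(Mul(-6, Rational(-1, 2)), Mul(67, Rational(1, 71))) = Add(3, Rational(67, 71)) = Rational(280, 71) ≈ 3.9437)
Mul(Add(J, Y), Add(72, Mul(-1, -43))) = Mul(Add(-2, Rational(280, 71)), Add(72, Mul(-1, -43))) = Mul(Rational(138, 71), Add(72, 43)) = Mul(Rational(138, 71), 115) = Rational(15870, 71)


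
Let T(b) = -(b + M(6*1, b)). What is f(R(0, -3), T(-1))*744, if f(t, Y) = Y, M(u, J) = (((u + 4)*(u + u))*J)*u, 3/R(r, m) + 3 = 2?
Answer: 536424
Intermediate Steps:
R(r, m) = -3 (R(r, m) = 3/(-3 + 2) = 3/(-1) = 3*(-1) = -3)
M(u, J) = 2*J*u²*(4 + u) (M(u, J) = (((4 + u)*(2*u))*J)*u = ((2*u*(4 + u))*J)*u = (2*J*u*(4 + u))*u = 2*J*u²*(4 + u))
T(b) = -721*b (T(b) = -(b + 2*b*(6*1)²*(4 + 6*1)) = -(b + 2*b*6²*(4 + 6)) = -(b + 2*b*36*10) = -(b + 720*b) = -721*b)
f(R(0, -3), T(-1))*744 = -721*(-1)*744 = 721*744 = 536424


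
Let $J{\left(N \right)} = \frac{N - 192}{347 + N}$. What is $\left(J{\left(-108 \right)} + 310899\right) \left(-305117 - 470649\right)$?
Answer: $- \frac{57642952068726}{239} \approx -2.4118 \cdot 10^{11}$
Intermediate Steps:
$J{\left(N \right)} = \frac{-192 + N}{347 + N}$
$\left(J{\left(-108 \right)} + 310899\right) \left(-305117 - 470649\right) = \left(\frac{-192 - 108}{347 - 108} + 310899\right) \left(-305117 - 470649\right) = \left(\frac{1}{239} \left(-300\right) + 310899\right) \left(-775766\right) = \left(- \frac{300}{239} + 310899\right) \left(-775766\right) = \frac{74304561}{239} \left(-775766\right) = - \frac{57642952068726}{239}$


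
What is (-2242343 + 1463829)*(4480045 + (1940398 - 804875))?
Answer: -4371798305952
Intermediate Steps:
(-2242343 + 1463829)*(4480045 + (1940398 - 804875)) = -778514*(4480045 + 1135523) = -778514*5615568 = -4371798305952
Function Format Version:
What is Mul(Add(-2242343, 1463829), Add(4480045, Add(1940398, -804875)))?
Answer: -4371798305952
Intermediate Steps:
Mul(Add(-2242343, 1463829), Add(4480045, Add(1940398, -804875))) = Mul(-778514, Add(4480045, 1135523)) = Mul(-778514, 5615568) = -4371798305952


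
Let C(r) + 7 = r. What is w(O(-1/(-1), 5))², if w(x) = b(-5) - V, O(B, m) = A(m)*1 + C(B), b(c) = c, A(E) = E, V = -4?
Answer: 1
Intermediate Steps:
C(r) = -7 + r
O(B, m) = -7 + B + m (O(B, m) = m*1 + (-7 + B) = m + (-7 + B) = -7 + B + m)
w(x) = -1 (w(x) = -5 - 1*(-4) = -5 + 4 = -1)
w(O(-1/(-1), 5))² = (-1)² = 1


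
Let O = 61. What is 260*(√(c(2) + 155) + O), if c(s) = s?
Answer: 15860 + 260*√157 ≈ 19118.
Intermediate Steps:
260*(√(c(2) + 155) + O) = 260*(√(2 + 155) + 61) = 260*(√157 + 61) = 260*(61 + √157) = 15860 + 260*√157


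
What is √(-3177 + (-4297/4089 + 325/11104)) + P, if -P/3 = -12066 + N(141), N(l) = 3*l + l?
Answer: 34506 + 5*I*√16379097968527266/11351064 ≈ 34506.0 + 56.374*I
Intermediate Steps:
N(l) = 4*l
P = 34506 (P = -3*(-12066 + 4*141) = -3*(-12066 + 564) = -3*(-11502) = 34506)
√(-3177 + (-4297/4089 + 325/11104)) + P = √(-3177 + (-4297/4089 + 325/11104)) + 34506 = √(-3177 - 46384963/45404256) + 34506 = √(-144295706275/45404256) + 34506 = 5*I*√16379097968527266/11351064 + 34506 = 34506 + 5*I*√16379097968527266/11351064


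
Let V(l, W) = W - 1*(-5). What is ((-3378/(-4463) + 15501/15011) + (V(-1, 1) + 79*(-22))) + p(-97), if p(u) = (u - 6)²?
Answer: 594826451682/66994093 ≈ 8878.8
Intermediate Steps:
V(l, W) = 5 + W (V(l, W) = W + 5 = 5 + W)
p(u) = (-6 + u)²
((-3378/(-4463) + 15501/15011) + (V(-1, 1) + 79*(-22))) + p(-97) = ((-3378/(-4463) + 15501/15011) + ((5 + 1) + 79*(-22))) + (-6 - 97)² = ((-3378*(-1/4463) + 15501*(1/15011)) + (6 - 1738)) + (-103)² = ((3378/4463 + 15501/15011) - 1732) + 10609 = (119888121/66994093 - 1732) + 10609 = -115913880955/66994093 + 10609 = 594826451682/66994093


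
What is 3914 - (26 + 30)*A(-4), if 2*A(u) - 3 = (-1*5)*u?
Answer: 3270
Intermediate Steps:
A(u) = 3/2 - 5*u/2 (A(u) = 3/2 + ((-1*5)*u)/2 = 3/2 + (-5*u)/2 = 3/2 - 5*u/2)
3914 - (26 + 30)*A(-4) = 3914 - (26 + 30)*(3/2 - 5/2*(-4)) = 3914 - 56*(3/2 + 10) = 3914 - 56*23/2 = 3914 - 1*644 = 3914 - 644 = 3270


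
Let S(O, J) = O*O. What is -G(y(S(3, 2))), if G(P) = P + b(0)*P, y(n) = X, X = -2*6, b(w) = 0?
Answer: 12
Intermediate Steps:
X = -12
S(O, J) = O²
y(n) = -12
G(P) = P (G(P) = P + 0*P = P + 0 = P)
-G(y(S(3, 2))) = -1*(-12) = 12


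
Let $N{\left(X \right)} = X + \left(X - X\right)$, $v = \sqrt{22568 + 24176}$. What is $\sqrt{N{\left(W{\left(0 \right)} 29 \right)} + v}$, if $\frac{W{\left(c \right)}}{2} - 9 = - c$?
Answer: $\sqrt{522 + 2 \sqrt{11686}} \approx 27.17$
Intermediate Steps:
$W{\left(c \right)} = 18 - 2 c$ ($W{\left(c \right)} = 18 + 2 \left(- c\right) = 18 - 2 c$)
$v = 2 \sqrt{11686}$ ($v = \sqrt{46744} = 2 \sqrt{11686} \approx 216.2$)
$N{\left(X \right)} = X$ ($N{\left(X \right)} = X + 0 = X$)
$\sqrt{N{\left(W{\left(0 \right)} 29 \right)} + v} = \sqrt{\left(18 - 0\right) 29 + 2 \sqrt{11686}} = \sqrt{\left(18 + 0\right) 29 + 2 \sqrt{11686}} = \sqrt{18 \cdot 29 + 2 \sqrt{11686}} = \sqrt{522 + 2 \sqrt{11686}}$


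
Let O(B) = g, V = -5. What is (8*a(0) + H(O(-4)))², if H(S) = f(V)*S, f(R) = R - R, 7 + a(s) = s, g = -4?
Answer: 3136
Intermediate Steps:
O(B) = -4
a(s) = -7 + s
f(R) = 0
H(S) = 0 (H(S) = 0*S = 0)
(8*a(0) + H(O(-4)))² = (8*(-7 + 0) + 0)² = (8*(-7) + 0)² = (-56 + 0)² = (-56)² = 3136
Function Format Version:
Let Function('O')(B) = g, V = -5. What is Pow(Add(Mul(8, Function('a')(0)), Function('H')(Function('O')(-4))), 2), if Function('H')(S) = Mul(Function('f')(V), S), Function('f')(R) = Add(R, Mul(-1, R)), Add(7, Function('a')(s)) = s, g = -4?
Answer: 3136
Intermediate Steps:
Function('O')(B) = -4
Function('a')(s) = Add(-7, s)
Function('f')(R) = 0
Function('H')(S) = 0 (Function('H')(S) = Mul(0, S) = 0)
Pow(Add(Mul(8, Function('a')(0)), Function('H')(Function('O')(-4))), 2) = Pow(Add(Mul(8, Add(-7, 0)), 0), 2) = Pow(Add(Mul(8, -7), 0), 2) = Pow(Add(-56, 0), 2) = Pow(-56, 2) = 3136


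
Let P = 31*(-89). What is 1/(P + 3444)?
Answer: 1/685 ≈ 0.0014599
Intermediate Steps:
P = -2759
1/(P + 3444) = 1/(-2759 + 3444) = 1/685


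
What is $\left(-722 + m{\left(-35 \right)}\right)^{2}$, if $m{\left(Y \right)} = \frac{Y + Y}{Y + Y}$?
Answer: $519841$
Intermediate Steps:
$m{\left(Y \right)} = 1$ ($m{\left(Y \right)} = \frac{2 Y}{2 Y} = 2 Y \frac{1}{2 Y} = 1$)
$\left(-722 + m{\left(-35 \right)}\right)^{2} = \left(-722 + 1\right)^{2} = \left(-721\right)^{2} = 519841$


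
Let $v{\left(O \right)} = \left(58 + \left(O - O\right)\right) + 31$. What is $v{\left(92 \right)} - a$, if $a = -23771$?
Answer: $23860$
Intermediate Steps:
$v{\left(O \right)} = 89$ ($v{\left(O \right)} = \left(58 + 0\right) + 31 = 58 + 31 = 89$)
$v{\left(92 \right)} - a = 89 - -23771 = 89 + 23771 = 23860$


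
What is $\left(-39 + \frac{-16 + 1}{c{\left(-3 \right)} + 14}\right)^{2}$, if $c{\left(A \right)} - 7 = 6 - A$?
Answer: $\frac{6241}{4} \approx 1560.3$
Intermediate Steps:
$c{\left(A \right)} = 13 - A$ ($c{\left(A \right)} = 7 - \left(-6 + A\right) = 13 - A$)
$\left(-39 + \frac{-16 + 1}{c{\left(-3 \right)} + 14}\right)^{2} = \left(-39 + \frac{-16 + 1}{\left(13 - -3\right) + 14}\right)^{2} = \left(-39 - \frac{15}{\left(13 + 3\right) + 14}\right)^{2} = \left(-39 - \frac{15}{16 + 14}\right)^{2} = \left(-39 - \frac{15}{30}\right)^{2} = \left(-39 - \frac{1}{2}\right)^{2} = \left(- \frac{79}{2}\right)^{2} = \frac{6241}{4}$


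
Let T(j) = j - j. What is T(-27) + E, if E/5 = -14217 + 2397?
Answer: -59100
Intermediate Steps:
T(j) = 0
E = -59100 (E = 5*(-14217 + 2397) = 5*(-11820) = -59100)
T(-27) + E = 0 - 59100 = -59100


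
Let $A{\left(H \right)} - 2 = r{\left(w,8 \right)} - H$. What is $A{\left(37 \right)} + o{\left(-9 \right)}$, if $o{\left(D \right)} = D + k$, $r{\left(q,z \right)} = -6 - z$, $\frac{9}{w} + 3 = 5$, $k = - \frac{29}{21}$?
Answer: $- \frac{1247}{21} \approx -59.381$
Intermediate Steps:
$k = - \frac{29}{21}$ ($k = \left(-29\right) \frac{1}{21} = - \frac{29}{21} \approx -1.381$)
$w = \frac{9}{2}$ ($w = \frac{9}{-3 + 5} = \frac{9}{2} \approx 4.5$)
$o{\left(D \right)} = - \frac{29}{21} + D$ ($o{\left(D \right)} = D - \frac{29}{21} = - \frac{29}{21} + D$)
$A{\left(H \right)} = -12 - H$ ($A{\left(H \right)} = 2 - \left(14 + H\right) = -12 - H$)
$A{\left(37 \right)} + o{\left(-9 \right)} = \left(-12 - 37\right) - \frac{218}{21} = -49 - \frac{218}{21} = - \frac{1247}{21}$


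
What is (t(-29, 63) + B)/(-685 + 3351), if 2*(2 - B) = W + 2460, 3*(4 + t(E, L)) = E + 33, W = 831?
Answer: -9877/15996 ≈ -0.61747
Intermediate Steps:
t(E, L) = 7 + E/3 (t(E, L) = -4 + (E + 33)/3 = -4 + (33 + E)/3 = -4 + (11 + E/3) = 7 + E/3)
B = -3287/2 (B = 2 - (831 + 2460)/2 = 2 - 1/2*3291 = 2 - 3291/2 = -3287/2 ≈ -1643.5)
(t(-29, 63) + B)/(-685 + 3351) = ((7 + (1/3)*(-29)) - 3287/2)/(-685 + 3351) = ((7 - 29/3) - 3287/2)/2666 = (-8/3 - 3287/2)*(1/2666) = -9877/6*1/2666 = -9877/15996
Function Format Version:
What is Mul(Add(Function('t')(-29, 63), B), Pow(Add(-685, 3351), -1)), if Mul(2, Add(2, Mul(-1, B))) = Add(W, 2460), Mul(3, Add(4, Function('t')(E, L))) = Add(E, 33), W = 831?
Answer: Rational(-9877, 15996) ≈ -0.61747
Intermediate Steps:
Function('t')(E, L) = Add(7, Mul(Rational(1, 3), E)) (Function('t')(E, L) = Add(-4, Mul(Rational(1, 3), Add(E, 33))) = Add(-4, Mul(Rational(1, 3), Add(33, E))) = Add(-4, Add(11, Mul(Rational(1, 3), E))) = Add(7, Mul(Rational(1, 3), E)))
B = Rational(-3287, 2) (B = Add(2, Mul(Rational(-1, 2), Add(831, 2460))) = Add(2, Mul(Rational(-1, 2), 3291)) = Add(2, Rational(-3291, 2)) = Rational(-3287, 2) ≈ -1643.5)
Mul(Add(Function('t')(-29, 63), B), Pow(Add(-685, 3351), -1)) = Mul(Add(Add(7, Mul(Rational(1, 3), -29)), Rational(-3287, 2)), Pow(Add(-685, 3351), -1)) = Mul(Add(Add(7, Rational(-29, 3)), Rational(-3287, 2)), Pow(2666, -1)) = Mul(Add(Rational(-8, 3), Rational(-3287, 2)), Rational(1, 2666)) = Mul(Rational(-9877, 6), Rational(1, 2666)) = Rational(-9877, 15996)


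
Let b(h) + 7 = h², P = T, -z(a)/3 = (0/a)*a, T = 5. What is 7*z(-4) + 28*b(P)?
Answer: 504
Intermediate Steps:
z(a) = 0 (z(a) = -3*0/a*a = -0*a = -3*0 = 0)
P = 5
b(h) = -7 + h²
7*z(-4) + 28*b(P) = 7*0 + 28*(-7 + 5²) = 0 + 28*(-7 + 25) = 0 + 28*18 = 0 + 504 = 504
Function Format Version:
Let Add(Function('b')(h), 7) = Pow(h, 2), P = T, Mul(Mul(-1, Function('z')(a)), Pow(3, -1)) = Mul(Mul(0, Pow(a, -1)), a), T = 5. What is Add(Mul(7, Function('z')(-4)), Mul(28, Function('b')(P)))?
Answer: 504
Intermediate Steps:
Function('z')(a) = 0 (Function('z')(a) = Mul(-3, Mul(Mul(0, Pow(a, -1)), a)) = Mul(-3, Mul(0, a)) = Mul(-3, 0) = 0)
P = 5
Function('b')(h) = Add(-7, Pow(h, 2))
Add(Mul(7, Function('z')(-4)), Mul(28, Function('b')(P))) = Add(Mul(7, 0), Mul(28, Add(-7, Pow(5, 2)))) = Add(0, Mul(28, Add(-7, 25))) = Add(0, Mul(28, 18)) = Add(0, 504) = 504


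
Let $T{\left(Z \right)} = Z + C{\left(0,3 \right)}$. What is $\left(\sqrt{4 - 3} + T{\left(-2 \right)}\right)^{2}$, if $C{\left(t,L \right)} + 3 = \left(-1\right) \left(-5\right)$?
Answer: $1$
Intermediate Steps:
$C{\left(t,L \right)} = 2$ ($C{\left(t,L \right)} = -3 - -5 = -3 + 5 = 2$)
$T{\left(Z \right)} = 2 + Z$ ($T{\left(Z \right)} = Z + 2 = 2 + Z$)
$\left(\sqrt{4 - 3} + T{\left(-2 \right)}\right)^{2} = \left(\sqrt{4 - 3} + \left(2 - 2\right)\right)^{2} = \left(\sqrt{1} + 0\right)^{2} = \left(1 + 0\right)^{2} = 1^{2} = 1$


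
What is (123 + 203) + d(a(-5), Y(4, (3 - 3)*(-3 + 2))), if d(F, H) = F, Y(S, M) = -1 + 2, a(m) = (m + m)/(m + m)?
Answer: 327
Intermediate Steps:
a(m) = 1 (a(m) = (2*m)/((2*m)) = (2*m)*(1/(2*m)) = 1)
Y(S, M) = 1
(123 + 203) + d(a(-5), Y(4, (3 - 3)*(-3 + 2))) = (123 + 203) + 1 = 326 + 1 = 327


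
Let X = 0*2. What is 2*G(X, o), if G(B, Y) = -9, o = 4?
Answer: -18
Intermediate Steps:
X = 0
2*G(X, o) = 2*(-9) = -18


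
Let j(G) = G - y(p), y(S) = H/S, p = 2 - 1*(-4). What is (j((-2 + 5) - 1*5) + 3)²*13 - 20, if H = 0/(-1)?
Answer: -7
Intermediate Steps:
p = 6 (p = 2 + 4 = 6)
H = 0 (H = 0*(-1) = 0)
y(S) = 0 (y(S) = 0/S = 0)
j(G) = G (j(G) = G - 1*0 = G + 0 = G)
(j((-2 + 5) - 1*5) + 3)²*13 - 20 = (((-2 + 5) - 1*5) + 3)²*13 - 20 = ((3 - 5) + 3)²*13 - 20 = (-2 + 3)²*13 - 20 = 1²*13 - 20 = 1*13 - 20 = 13 - 20 = -7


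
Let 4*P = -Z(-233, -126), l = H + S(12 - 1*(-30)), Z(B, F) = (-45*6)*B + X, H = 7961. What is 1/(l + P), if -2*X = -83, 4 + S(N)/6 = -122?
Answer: -8/68263 ≈ -0.00011719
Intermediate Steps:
S(N) = -756 (S(N) = -24 + 6*(-122) = -24 - 732 = -756)
X = 83/2 (X = -½*(-83) = 83/2 ≈ 41.500)
Z(B, F) = 83/2 - 270*B (Z(B, F) = (-45*6)*B + 83/2 = -270*B + 83/2 = 83/2 - 270*B)
l = 7205 (l = 7961 - 756 = 7205)
P = -125903/8 (P = (-(83/2 - 270*(-233)))/4 = (-(83/2 + 62910))/4 = (-1*125903/2)/4 = (¼)*(-125903/2) = -125903/8 ≈ -15738.)
1/(l + P) = 1/(7205 - 125903/8) = 1/(-68263/8) = -8/68263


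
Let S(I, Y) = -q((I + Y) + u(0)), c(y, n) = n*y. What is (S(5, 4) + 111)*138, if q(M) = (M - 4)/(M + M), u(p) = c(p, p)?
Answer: 45839/3 ≈ 15280.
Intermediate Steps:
u(p) = p² (u(p) = p*p = p²)
q(M) = (-4 + M)/(2*M) (q(M) = (-4 + M)/((2*M)) = (-4 + M)*(1/(2*M)) = (-4 + M)/(2*M))
S(I, Y) = -(-4 + I + Y)/(2*(I + Y)) (S(I, Y) = -(-4 + ((I + Y) + 0²))/(2*((I + Y) + 0²)) = -(-4 + ((I + Y) + 0))/(2*((I + Y) + 0)) = -(-4 + (I + Y))/(2*(I + Y)) = -(-4 + I + Y)/(2*(I + Y)))
(S(5, 4) + 111)*138 = ((4 - 1*5 - 1*4)/(2*(5 + 4)) + 111)*138 = ((½)*(4 - 5 - 4)/9 + 111)*138 = ((½)*(⅑)*(-5) + 111)*138 = (-5/18 + 111)*138 = (1993/18)*138 = 45839/3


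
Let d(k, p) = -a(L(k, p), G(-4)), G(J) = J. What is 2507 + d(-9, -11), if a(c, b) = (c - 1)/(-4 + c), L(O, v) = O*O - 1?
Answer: 190453/76 ≈ 2506.0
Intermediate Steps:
L(O, v) = -1 + O**2 (L(O, v) = O**2 - 1 = -1 + O**2)
a(c, b) = (-1 + c)/(-4 + c)
d(k, p) = -(-2 + k**2)/(-5 + k**2) (d(k, p) = -(-1 + (-1 + k**2))/(-4 + (-1 + k**2)) = -(-2 + k**2)/(-5 + k**2))
2507 + d(-9, -11) = 2507 + (2 - 1*(-9)**2)/(-5 + (-9)**2) = 2507 + (2 - 1*81)/(-5 + 81) = 2507 + (2 - 81)/76 = 2507 + (1/76)*(-79) = 2507 - 79/76 = 190453/76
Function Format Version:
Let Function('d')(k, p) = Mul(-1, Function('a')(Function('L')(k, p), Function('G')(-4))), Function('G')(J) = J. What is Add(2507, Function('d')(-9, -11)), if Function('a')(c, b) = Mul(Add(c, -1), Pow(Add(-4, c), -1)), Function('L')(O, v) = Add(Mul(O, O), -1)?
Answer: Rational(190453, 76) ≈ 2506.0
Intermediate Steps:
Function('L')(O, v) = Add(-1, Pow(O, 2)) (Function('L')(O, v) = Add(Pow(O, 2), -1) = Add(-1, Pow(O, 2)))
Function('a')(c, b) = Mul(Pow(Add(-4, c), -1), Add(-1, c)) (Function('a')(c, b) = Mul(Add(-1, c), Pow(Add(-4, c), -1)) = Mul(Pow(Add(-4, c), -1), Add(-1, c)))
Function('d')(k, p) = Mul(-1, Pow(Add(-5, Pow(k, 2)), -1), Add(-2, Pow(k, 2))) (Function('d')(k, p) = Mul(-1, Mul(Pow(Add(-4, Add(-1, Pow(k, 2))), -1), Add(-1, Add(-1, Pow(k, 2))))) = Mul(-1, Mul(Pow(Add(-5, Pow(k, 2)), -1), Add(-2, Pow(k, 2)))) = Mul(-1, Pow(Add(-5, Pow(k, 2)), -1), Add(-2, Pow(k, 2))))
Add(2507, Function('d')(-9, -11)) = Add(2507, Mul(Pow(Add(-5, Pow(-9, 2)), -1), Add(2, Mul(-1, Pow(-9, 2))))) = Add(2507, Mul(Pow(Add(-5, 81), -1), Add(2, Mul(-1, 81)))) = Add(2507, Mul(Pow(76, -1), Add(2, -81))) = Add(2507, Mul(Rational(1, 76), -79)) = Add(2507, Rational(-79, 76)) = Rational(190453, 76)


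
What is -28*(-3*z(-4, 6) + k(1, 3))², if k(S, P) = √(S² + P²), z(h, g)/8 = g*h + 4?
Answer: -6451480 - 26880*√10 ≈ -6.5365e+6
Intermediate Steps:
z(h, g) = 32 + 8*g*h (z(h, g) = 8*(g*h + 4) = 8*(4 + g*h) = 32 + 8*g*h)
k(S, P) = √(P² + S²)
-28*(-3*z(-4, 6) + k(1, 3))² = -28*(-3*(32 + 8*6*(-4)) + √(3² + 1²))² = -28*(-3*(32 - 192) + √(9 + 1))² = -28*(-3*(-160) + √10)² = -28*(480 + √10)²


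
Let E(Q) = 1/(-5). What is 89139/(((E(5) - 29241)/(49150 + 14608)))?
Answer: -14208310905/73103 ≈ -1.9436e+5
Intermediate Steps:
E(Q) = -1/5
89139/(((E(5) - 29241)/(49150 + 14608))) = 89139/(((-1/5 - 29241)/(49150 + 14608))) = 89139/((-146206/5/63758)) = 89139/((-146206/5*1/63758)) = 89139/(-73103/159395) = 89139*(-159395/73103) = -14208310905/73103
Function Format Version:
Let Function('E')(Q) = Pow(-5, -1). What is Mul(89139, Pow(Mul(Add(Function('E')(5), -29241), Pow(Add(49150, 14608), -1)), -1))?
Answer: Rational(-14208310905, 73103) ≈ -1.9436e+5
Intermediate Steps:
Function('E')(Q) = Rational(-1, 5)
Mul(89139, Pow(Mul(Add(Function('E')(5), -29241), Pow(Add(49150, 14608), -1)), -1)) = Mul(89139, Pow(Mul(Add(Rational(-1, 5), -29241), Pow(Add(49150, 14608), -1)), -1)) = Mul(89139, Pow(Mul(Rational(-146206, 5), Pow(63758, -1)), -1)) = Mul(89139, Pow(Mul(Rational(-146206, 5), Rational(1, 63758)), -1)) = Mul(89139, Pow(Rational(-73103, 159395), -1)) = Mul(89139, Rational(-159395, 73103)) = Rational(-14208310905, 73103)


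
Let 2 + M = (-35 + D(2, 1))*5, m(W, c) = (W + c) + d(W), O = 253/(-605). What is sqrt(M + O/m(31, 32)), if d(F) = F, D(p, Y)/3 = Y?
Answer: I*sqrt(4330200710)/5170 ≈ 12.728*I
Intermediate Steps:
D(p, Y) = 3*Y
O = -23/55 (O = 253*(-1/605) = -23/55 ≈ -0.41818)
m(W, c) = c + 2*W (m(W, c) = (W + c) + W = c + 2*W)
M = -162 (M = -2 + (-35 + 3*1)*5 = -2 + (-35 + 3)*5 = -2 - 32*5 = -2 - 160 = -162)
sqrt(M + O/m(31, 32)) = sqrt(-162 - 23/(55*(32 + 2*31))) = sqrt(-162 - 23/(55*(32 + 62))) = sqrt(-162 - 23/55/94) = sqrt(-162 - 23/55*1/94) = sqrt(-162 - 23/5170) = sqrt(-837563/5170) = I*sqrt(4330200710)/5170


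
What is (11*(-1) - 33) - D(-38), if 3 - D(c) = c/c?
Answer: -46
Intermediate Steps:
D(c) = 2 (D(c) = 3 - c/c = 3 - 1*1 = 3 - 1 = 2)
(11*(-1) - 33) - D(-38) = (11*(-1) - 33) - 1*2 = (-11 - 33) - 2 = -44 - 2 = -46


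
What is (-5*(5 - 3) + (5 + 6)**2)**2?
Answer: 12321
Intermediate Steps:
(-5*(5 - 3) + (5 + 6)**2)**2 = (-5*2 + 11**2)**2 = (-10 + 121)**2 = 111**2 = 12321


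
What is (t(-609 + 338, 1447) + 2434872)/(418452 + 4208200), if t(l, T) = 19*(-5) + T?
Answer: 609056/1156663 ≈ 0.52656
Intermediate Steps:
t(l, T) = -95 + T
(t(-609 + 338, 1447) + 2434872)/(418452 + 4208200) = ((-95 + 1447) + 2434872)/(418452 + 4208200) = (1352 + 2434872)/4626652 = 2436224*(1/4626652) = 609056/1156663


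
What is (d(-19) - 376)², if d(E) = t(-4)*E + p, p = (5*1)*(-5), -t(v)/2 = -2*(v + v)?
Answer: 42849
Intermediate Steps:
t(v) = 8*v (t(v) = -(-4)*(v + v) = -(-4)*2*v = -(-8)*v = 8*v)
p = -25 (p = 5*(-5) = -25)
d(E) = -25 - 32*E (d(E) = (8*(-4))*E - 25 = -32*E - 25 = -25 - 32*E)
(d(-19) - 376)² = ((-25 - 32*(-19)) - 376)² = ((-25 + 608) - 376)² = (583 - 376)² = 207² = 42849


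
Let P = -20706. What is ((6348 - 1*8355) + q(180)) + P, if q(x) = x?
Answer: -22533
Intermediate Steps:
((6348 - 1*8355) + q(180)) + P = ((6348 - 1*8355) + 180) - 20706 = ((6348 - 8355) + 180) - 20706 = (-2007 + 180) - 20706 = -1827 - 20706 = -22533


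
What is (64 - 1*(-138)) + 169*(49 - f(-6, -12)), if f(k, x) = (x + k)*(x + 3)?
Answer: -18895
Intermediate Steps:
f(k, x) = (3 + x)*(k + x) (f(k, x) = (k + x)*(3 + x) = (3 + x)*(k + x))
(64 - 1*(-138)) + 169*(49 - f(-6, -12)) = (64 - 1*(-138)) + 169*(49 - ((-12)² + 3*(-6) + 3*(-12) - 6*(-12))) = (64 + 138) + 169*(49 - (144 - 18 - 36 + 72)) = 202 + 169*(49 - 1*162) = 202 + 169*(49 - 162) = 202 + 169*(-113) = 202 - 19097 = -18895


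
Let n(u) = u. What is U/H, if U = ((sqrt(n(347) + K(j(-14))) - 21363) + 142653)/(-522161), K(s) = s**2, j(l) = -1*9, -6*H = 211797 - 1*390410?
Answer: -727740/93264742693 - 12*sqrt(107)/93264742693 ≈ -7.8043e-6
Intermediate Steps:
H = 178613/6 (H = -(211797 - 1*390410)/6 = -(211797 - 390410)/6 = -1/6*(-178613) = 178613/6 ≈ 29769.)
j(l) = -9
U = -121290/522161 - 2*sqrt(107)/522161 (U = ((sqrt(347 + (-9)**2) - 21363) + 142653)/(-522161) = ((sqrt(347 + 81) - 21363) + 142653)*(-1/522161) = ((sqrt(428) - 21363) + 142653)*(-1/522161) = ((2*sqrt(107) - 21363) + 142653)*(-1/522161) = ((-21363 + 2*sqrt(107)) + 142653)*(-1/522161) = (121290 + 2*sqrt(107))*(-1/522161) = -121290/522161 - 2*sqrt(107)/522161 ≈ -0.23232)
U/H = (-121290/522161 - 2*sqrt(107)/522161)/(178613/6) = (-121290/522161 - 2*sqrt(107)/522161)*(6/178613) = -727740/93264742693 - 12*sqrt(107)/93264742693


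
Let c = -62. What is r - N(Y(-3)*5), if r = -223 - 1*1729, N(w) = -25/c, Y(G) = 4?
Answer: -121049/62 ≈ -1952.4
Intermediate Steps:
N(w) = 25/62 (N(w) = -25/(-62) = -25*(-1/62) = 25/62)
r = -1952 (r = -223 - 1729 = -1952)
r - N(Y(-3)*5) = -1952 - 1*25/62 = -1952 - 25/62 = -121049/62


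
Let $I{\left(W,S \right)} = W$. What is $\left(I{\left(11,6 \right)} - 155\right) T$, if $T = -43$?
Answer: $6192$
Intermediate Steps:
$\left(I{\left(11,6 \right)} - 155\right) T = \left(11 - 155\right) \left(-43\right) = \left(-144\right) \left(-43\right) = 6192$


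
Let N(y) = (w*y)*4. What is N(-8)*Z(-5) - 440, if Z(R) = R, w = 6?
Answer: 520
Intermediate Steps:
N(y) = 24*y (N(y) = (6*y)*4 = 24*y)
N(-8)*Z(-5) - 440 = (24*(-8))*(-5) - 440 = -192*(-5) - 440 = 960 - 440 = 520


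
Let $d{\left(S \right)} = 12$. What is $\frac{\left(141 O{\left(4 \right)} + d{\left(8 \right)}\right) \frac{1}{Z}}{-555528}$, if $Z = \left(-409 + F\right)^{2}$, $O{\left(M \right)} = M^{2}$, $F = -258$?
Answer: $- \frac{189}{20595691366} \approx -9.1767 \cdot 10^{-9}$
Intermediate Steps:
$Z = 444889$ ($Z = \left(-409 - 258\right)^{2} = \left(-667\right)^{2} = 444889$)
$\frac{\left(141 O{\left(4 \right)} + d{\left(8 \right)}\right) \frac{1}{Z}}{-555528} = \frac{\left(141 \cdot 4^{2} + 12\right) \frac{1}{444889}}{-555528} = \left(141 \cdot 16 + 12\right) \frac{1}{444889} \left(- \frac{1}{555528}\right) = \left(2256 + 12\right) \frac{1}{444889} \left(- \frac{1}{555528}\right) = 2268 \cdot \frac{1}{444889} \left(- \frac{1}{555528}\right) = \frac{2268}{444889} \left(- \frac{1}{555528}\right) = - \frac{189}{20595691366}$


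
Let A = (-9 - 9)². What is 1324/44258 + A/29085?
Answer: 8808022/214540655 ≈ 0.041055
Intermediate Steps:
A = 324 (A = (-18)² = 324)
1324/44258 + A/29085 = 1324/44258 + 324/29085 = 1324*(1/44258) + 324*(1/29085) = 662/22129 + 108/9695 = 8808022/214540655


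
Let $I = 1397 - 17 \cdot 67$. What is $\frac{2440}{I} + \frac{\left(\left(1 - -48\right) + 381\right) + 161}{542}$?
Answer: $\frac{737479}{69918} \approx 10.548$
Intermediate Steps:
$I = 258$ ($I = 1397 - 1139 = 258$)
$\frac{2440}{I} + \frac{\left(\left(1 - -48\right) + 381\right) + 161}{542} = \frac{2440}{258} + \frac{\left(\left(1 - -48\right) + 381\right) + 161}{542} = 2440 \cdot \frac{1}{258} + \left(\left(\left(1 + 48\right) + 381\right) + 161\right) \frac{1}{542} = \frac{1220}{129} + \left(\left(49 + 381\right) + 161\right) \frac{1}{542} = \frac{1220}{129} + \left(430 + 161\right) \frac{1}{542} = \frac{1220}{129} + 591 \cdot \frac{1}{542} = \frac{1220}{129} + \frac{591}{542} = \frac{737479}{69918}$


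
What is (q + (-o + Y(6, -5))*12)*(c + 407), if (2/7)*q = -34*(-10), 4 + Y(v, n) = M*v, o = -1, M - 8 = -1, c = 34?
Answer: 731178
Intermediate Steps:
M = 7 (M = 8 - 1 = 7)
Y(v, n) = -4 + 7*v
q = 1190 (q = 7*(-34*(-10))/2 = (7/2)*340 = 1190)
(q + (-o + Y(6, -5))*12)*(c + 407) = (1190 + (-1*(-1) + (-4 + 7*6))*12)*(34 + 407) = (1190 + (1 + (-4 + 42))*12)*441 = (1190 + (1 + 38)*12)*441 = (1190 + 39*12)*441 = (1190 + 468)*441 = 1658*441 = 731178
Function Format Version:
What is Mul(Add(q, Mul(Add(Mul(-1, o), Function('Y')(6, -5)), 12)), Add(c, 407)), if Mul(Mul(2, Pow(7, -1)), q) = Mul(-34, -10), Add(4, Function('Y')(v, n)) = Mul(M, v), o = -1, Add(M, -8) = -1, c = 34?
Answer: 731178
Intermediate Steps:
M = 7 (M = Add(8, -1) = 7)
Function('Y')(v, n) = Add(-4, Mul(7, v))
q = 1190 (q = Mul(Rational(7, 2), Mul(-34, -10)) = Mul(Rational(7, 2), 340) = 1190)
Mul(Add(q, Mul(Add(Mul(-1, o), Function('Y')(6, -5)), 12)), Add(c, 407)) = Mul(Add(1190, Mul(Add(Mul(-1, -1), Add(-4, Mul(7, 6))), 12)), Add(34, 407)) = Mul(Add(1190, Mul(Add(1, Add(-4, 42)), 12)), 441) = Mul(Add(1190, Mul(Add(1, 38), 12)), 441) = Mul(Add(1190, Mul(39, 12)), 441) = Mul(Add(1190, 468), 441) = Mul(1658, 441) = 731178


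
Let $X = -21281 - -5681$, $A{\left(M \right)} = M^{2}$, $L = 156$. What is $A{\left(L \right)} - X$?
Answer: $39936$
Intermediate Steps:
$X = -15600$ ($X = -21281 + 5681 = -15600$)
$A{\left(L \right)} - X = 156^{2} - -15600 = 24336 + 15600 = 39936$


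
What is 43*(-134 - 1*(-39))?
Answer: -4085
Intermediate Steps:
43*(-134 - 1*(-39)) = 43*(-134 + 39) = 43*(-95) = -4085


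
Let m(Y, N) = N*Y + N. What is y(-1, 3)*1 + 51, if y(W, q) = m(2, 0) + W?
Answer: 50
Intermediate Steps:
m(Y, N) = N + N*Y
y(W, q) = W (y(W, q) = 0*(1 + 2) + W = 0*3 + W = 0 + W = W)
y(-1, 3)*1 + 51 = -1*1 + 51 = -1 + 51 = 50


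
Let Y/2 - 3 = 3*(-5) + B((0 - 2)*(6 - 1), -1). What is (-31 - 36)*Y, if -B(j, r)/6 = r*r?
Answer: 2412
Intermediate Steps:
B(j, r) = -6*r² (B(j, r) = -6*r*r = -6*r²)
Y = -36 (Y = 6 + 2*(3*(-5) - 6*(-1)²) = 6 + 2*(-15 - 6*1) = 6 + 2*(-15 - 6) = 6 + 2*(-21) = 6 - 42 = -36)
(-31 - 36)*Y = (-31 - 36)*(-36) = -67*(-36) = 2412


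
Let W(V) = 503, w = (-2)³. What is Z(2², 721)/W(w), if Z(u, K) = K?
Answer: 721/503 ≈ 1.4334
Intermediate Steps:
w = -8
Z(2², 721)/W(w) = 721/503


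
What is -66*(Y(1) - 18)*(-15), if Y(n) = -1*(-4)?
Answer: -13860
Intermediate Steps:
Y(n) = 4
-66*(Y(1) - 18)*(-15) = -66*(4 - 18)*(-15) = -(-924)*(-15) = -66*210 = -13860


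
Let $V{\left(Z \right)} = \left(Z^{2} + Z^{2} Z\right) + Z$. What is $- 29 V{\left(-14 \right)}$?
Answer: $74298$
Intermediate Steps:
$V{\left(Z \right)} = Z + Z^{2} + Z^{3}$ ($V{\left(Z \right)} = \left(Z^{2} + Z^{3}\right) + Z = Z + Z^{2} + Z^{3}$)
$- 29 V{\left(-14 \right)} = - 29 \left(- 14 \left(1 - 14 + \left(-14\right)^{2}\right)\right) = - 29 \left(- 14 \left(1 - 14 + 196\right)\right) = - 29 \left(\left(-14\right) 183\right) = \left(-29\right) \left(-2562\right) = 74298$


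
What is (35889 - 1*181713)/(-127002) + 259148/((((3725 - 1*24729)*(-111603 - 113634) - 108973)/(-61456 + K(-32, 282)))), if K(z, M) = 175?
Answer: -221173312893796/100136186893825 ≈ -2.2087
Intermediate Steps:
(35889 - 1*181713)/(-127002) + 259148/((((3725 - 1*24729)*(-111603 - 113634) - 108973)/(-61456 + K(-32, 282)))) = (35889 - 1*181713)/(-127002) + 259148/((((3725 - 1*24729)*(-111603 - 113634) - 108973)/(-61456 + 175))) = (35889 - 181713)*(-1/127002) + 259148/((((3725 - 24729)*(-225237) - 108973)/(-61281))) = -145824*(-1/127002) + 259148/(((-21004*(-225237) - 108973)*(-1/61281))) = 24304/21167 + 259148/(((4730877948 - 108973)*(-1/61281))) = 24304/21167 + 259148/((4730768975*(-1/61281))) = 24304/21167 + 259148/(-4730768975/61281) = 24304/21167 + 259148*(-61281/4730768975) = 24304/21167 - 15880848588/4730768975 = -221173312893796/100136186893825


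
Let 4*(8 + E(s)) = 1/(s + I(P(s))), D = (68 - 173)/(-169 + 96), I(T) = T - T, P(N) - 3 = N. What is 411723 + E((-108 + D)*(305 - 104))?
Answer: 2574995711867/6254316 ≈ 4.1172e+5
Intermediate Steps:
P(N) = 3 + N
I(T) = 0
D = 105/73 (D = -105/(-73) = -105*(-1/73) = 105/73 ≈ 1.4384)
E(s) = -8 + 1/(4*s) (E(s) = -8 + 1/(4*(s + 0)) = -8 + 1/(4*s))
411723 + E((-108 + D)*(305 - 104)) = 411723 + (-8 + 1/(4*(((-108 + 105/73)*(305 - 104))))) = 411723 + (-8 + 1/(4*((-7779/73*201)))) = 411723 + (-8 + 1/(4*(-1563579/73))) = 411723 + (-8 + (¼)*(-73/1563579)) = 411723 + (-8 - 73/6254316) = 411723 - 50034601/6254316 = 2574995711867/6254316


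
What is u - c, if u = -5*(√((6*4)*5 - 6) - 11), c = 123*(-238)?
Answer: 29329 - 5*√114 ≈ 29276.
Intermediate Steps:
c = -29274
u = 55 - 5*√114 (u = -5*(√(24*5 - 6) - 11) = -5*(√(120 - 6) - 11) = -5*(√114 - 11) = -5*(-11 + √114) = 55 - 5*√114 ≈ 1.6146)
u - c = (55 - 5*√114) - 1*(-29274) = (55 - 5*√114) + 29274 = 29329 - 5*√114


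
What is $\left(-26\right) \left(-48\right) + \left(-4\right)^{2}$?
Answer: $1264$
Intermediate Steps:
$\left(-26\right) \left(-48\right) + \left(-4\right)^{2} = 1248 + 16 = 1264$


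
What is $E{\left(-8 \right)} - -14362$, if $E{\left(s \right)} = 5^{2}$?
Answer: $14387$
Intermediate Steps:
$E{\left(s \right)} = 25$
$E{\left(-8 \right)} - -14362 = 25 - -14362 = 25 + 14362 = 14387$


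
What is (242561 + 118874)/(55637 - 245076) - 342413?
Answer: -64866737742/189439 ≈ -3.4242e+5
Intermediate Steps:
(242561 + 118874)/(55637 - 245076) - 342413 = 361435/(-189439) - 342413 = 361435*(-1/189439) - 342413 = -361435/189439 - 342413 = -64866737742/189439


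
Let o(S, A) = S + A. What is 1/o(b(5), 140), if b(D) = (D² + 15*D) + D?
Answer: 1/245 ≈ 0.0040816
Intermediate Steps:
b(D) = D² + 16*D
o(S, A) = A + S
1/o(b(5), 140) = 1/(140 + 5*(16 + 5)) = 1/(140 + 5*21) = 1/(140 + 105) = 1/245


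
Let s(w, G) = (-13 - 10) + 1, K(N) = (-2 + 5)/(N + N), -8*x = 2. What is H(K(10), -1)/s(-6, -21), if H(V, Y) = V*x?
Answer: 3/1760 ≈ 0.0017045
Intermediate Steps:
x = -¼ (x = -⅛*2 = -¼ ≈ -0.25000)
K(N) = 3/(2*N) (K(N) = 3/((2*N)) = 3*(1/(2*N)) = 3/(2*N))
H(V, Y) = -V/4 (H(V, Y) = V*(-¼) = -V/4)
s(w, G) = -22 (s(w, G) = -23 + 1 = -22)
H(K(10), -1)/s(-6, -21) = -3/(8*10)/(-22) = -3/(8*10)*(-1/22) = -¼*3/20*(-1/22) = -3/80*(-1/22) = 3/1760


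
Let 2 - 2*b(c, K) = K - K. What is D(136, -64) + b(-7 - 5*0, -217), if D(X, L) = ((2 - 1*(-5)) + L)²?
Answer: 3250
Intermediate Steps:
D(X, L) = (7 + L)² (D(X, L) = ((2 + 5) + L)² = (7 + L)²)
b(c, K) = 1 (b(c, K) = 1 - (K - K)/2 = 1 - ½*0 = 1 + 0 = 1)
D(136, -64) + b(-7 - 5*0, -217) = (7 - 64)² + 1 = (-57)² + 1 = 3249 + 1 = 3250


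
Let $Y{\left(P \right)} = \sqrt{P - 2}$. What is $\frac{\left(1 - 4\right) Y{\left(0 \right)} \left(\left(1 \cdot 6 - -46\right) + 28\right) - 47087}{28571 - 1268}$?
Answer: $- \frac{47087}{27303} - \frac{80 i \sqrt{2}}{9101} \approx -1.7246 - 0.012431 i$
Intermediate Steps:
$Y{\left(P \right)} = \sqrt{-2 + P}$
$\frac{\left(1 - 4\right) Y{\left(0 \right)} \left(\left(1 \cdot 6 - -46\right) + 28\right) - 47087}{28571 - 1268} = \frac{\left(1 - 4\right) \sqrt{-2 + 0} \left(\left(1 \cdot 6 - -46\right) + 28\right) - 47087}{28571 - 1268} = \frac{- 3 \sqrt{-2} \left(\left(6 + 46\right) + 28\right) - 47087}{27303} = \left(- 3 i \sqrt{2} \left(52 + 28\right) - 47087\right) \frac{1}{27303} = \left(- 3 i \sqrt{2} \cdot 80 - 47087\right) \frac{1}{27303} = \left(- 240 i \sqrt{2} - 47087\right) \frac{1}{27303} = \left(-47087 - 240 i \sqrt{2}\right) \frac{1}{27303} = - \frac{47087}{27303} - \frac{80 i \sqrt{2}}{9101}$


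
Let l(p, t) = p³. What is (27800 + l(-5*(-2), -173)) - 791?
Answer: 28009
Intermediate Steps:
(27800 + l(-5*(-2), -173)) - 791 = (27800 + (-5*(-2))³) - 791 = (27800 + 10³) - 791 = (27800 + 1000) - 791 = 28800 - 791 = 28009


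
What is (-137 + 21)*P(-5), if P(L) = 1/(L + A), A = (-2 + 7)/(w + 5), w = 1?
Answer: 696/25 ≈ 27.840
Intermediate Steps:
A = ⅚ (A = (-2 + 7)/(1 + 5) = 5/6 = 5*(⅙) = ⅚ ≈ 0.83333)
P(L) = 1/(⅚ + L) (P(L) = 1/(L + ⅚) = 1/(⅚ + L))
(-137 + 21)*P(-5) = (-137 + 21)*(6/(5 + 6*(-5))) = -696/(5 - 30) = -696/(-25) = -696*(-1)/25 = -116*(-6/25) = 696/25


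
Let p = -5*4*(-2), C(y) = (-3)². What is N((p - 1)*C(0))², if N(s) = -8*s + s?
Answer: 6036849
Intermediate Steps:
C(y) = 9
p = 40 (p = -20*(-2) = 40)
N(s) = -7*s
N((p - 1)*C(0))² = (-7*(40 - 1)*9)² = (-273*9)² = (-7*351)² = (-2457)² = 6036849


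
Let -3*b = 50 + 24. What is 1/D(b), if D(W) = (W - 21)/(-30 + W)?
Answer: 164/137 ≈ 1.1971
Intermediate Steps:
b = -74/3 (b = -(50 + 24)/3 = -⅓*74 = -74/3 ≈ -24.667)
D(W) = (-21 + W)/(-30 + W)
1/D(b) = 1/((-21 - 74/3)/(-30 - 74/3)) = 1/(-137/3/(-164/3)) = 1/(-3/164*(-137/3)) = 1/(137/164) = 164/137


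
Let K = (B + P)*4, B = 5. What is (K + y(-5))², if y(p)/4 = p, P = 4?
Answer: 256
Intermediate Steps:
y(p) = 4*p
K = 36 (K = (5 + 4)*4 = 9*4 = 36)
(K + y(-5))² = (36 + 4*(-5))² = (36 - 20)² = 16² = 256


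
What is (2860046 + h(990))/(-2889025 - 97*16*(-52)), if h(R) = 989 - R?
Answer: -2860045/2808321 ≈ -1.0184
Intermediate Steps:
(2860046 + h(990))/(-2889025 - 97*16*(-52)) = (2860046 + (989 - 1*990))/(-2889025 - 97*16*(-52)) = (2860046 + (989 - 990))/(-2889025 - 1552*(-52)) = (2860046 - 1)/(-2889025 + 80704) = 2860045/(-2808321) = 2860045*(-1/2808321) = -2860045/2808321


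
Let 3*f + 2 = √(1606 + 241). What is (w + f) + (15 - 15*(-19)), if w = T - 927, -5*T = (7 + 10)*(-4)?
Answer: -9211/15 + √1847/3 ≈ -599.74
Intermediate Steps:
T = 68/5 (T = -(7 + 10)*(-4)/5 = -17*(-4)/5 = -⅕*(-68) = 68/5 ≈ 13.600)
w = -4567/5 (w = 68/5 - 927 = -4567/5 ≈ -913.40)
f = -⅔ + √1847/3 (f = -⅔ + √(1606 + 241)/3 = -⅔ + √1847/3 ≈ 13.659)
(w + f) + (15 - 15*(-19)) = (-4567/5 + (-⅔ + √1847/3)) + (15 - 15*(-19)) = (-13711/15 + √1847/3) + (15 + 285) = (-13711/15 + √1847/3) + 300 = -9211/15 + √1847/3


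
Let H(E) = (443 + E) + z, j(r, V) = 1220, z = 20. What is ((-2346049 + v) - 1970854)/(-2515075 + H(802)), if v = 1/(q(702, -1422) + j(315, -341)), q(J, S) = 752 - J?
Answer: 5482466809/3192538700 ≈ 1.7173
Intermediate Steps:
H(E) = 463 + E (H(E) = (443 + E) + 20 = 463 + E)
v = 1/1270 (v = 1/((752 - 1*702) + 1220) = 1/((752 - 702) + 1220) = 1/(50 + 1220) = 1/1270 ≈ 0.00078740)
((-2346049 + v) - 1970854)/(-2515075 + H(802)) = ((-2346049 + 1/1270) - 1970854)/(-2515075 + (463 + 802)) = (-2979482229/1270 - 1970854)/(-2515075 + 1265) = -5482466809/1270/(-2513810) = -5482466809/1270*(-1/2513810) = 5482466809/3192538700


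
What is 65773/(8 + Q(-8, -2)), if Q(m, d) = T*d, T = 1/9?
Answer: 591957/70 ≈ 8456.5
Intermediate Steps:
T = ⅑ ≈ 0.11111
Q(m, d) = d/9
65773/(8 + Q(-8, -2)) = 65773/(8 + (⅑)*(-2)) = 65773/(8 - 2/9) = 65773/(70/9) = (9/70)*65773 = 591957/70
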